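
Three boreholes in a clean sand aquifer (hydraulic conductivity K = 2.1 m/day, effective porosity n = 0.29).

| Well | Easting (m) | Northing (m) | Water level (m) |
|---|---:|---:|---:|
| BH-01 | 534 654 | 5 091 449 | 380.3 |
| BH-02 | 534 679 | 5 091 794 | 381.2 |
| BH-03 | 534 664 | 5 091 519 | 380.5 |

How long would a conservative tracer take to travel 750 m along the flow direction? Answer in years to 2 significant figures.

67 years

With h = a·x + b·y + c and BH-01 as origin, the differences give:
  25·a + 345·b = +0.9
  10·a + 70·b = +0.2
Eliminate b (×70 and ×345, subtract): -1700·a = -6.00 → a = ∂h/∂x = +0.003529
Back-substitute: b = ∂h/∂y = +0.002353.
|∇h| = √(0.003529² + 0.002353²) = 0.004242
Seepage velocity v = K·i/n = 2.1 × 0.004242 / 0.29 = 0.03072 m/day.
t = 750 / 0.03072 = 2.441e+04 days = 66.8 years.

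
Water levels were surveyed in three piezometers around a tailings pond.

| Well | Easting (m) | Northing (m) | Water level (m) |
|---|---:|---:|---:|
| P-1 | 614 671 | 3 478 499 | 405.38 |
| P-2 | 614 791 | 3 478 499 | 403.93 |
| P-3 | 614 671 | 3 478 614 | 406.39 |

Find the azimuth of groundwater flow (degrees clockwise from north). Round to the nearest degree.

∂h/∂x = (403.93 − 405.38) / (614791 − 614671) = -0.01208
∂h/∂y = (406.39 − 405.38) / (3478614 − 3478499) = +0.008783
Flow direction (−∇h) has components (+0.01208 E, -0.008783 N).
Azimuth = atan2(E, N) = atan2(+0.01208, -0.008783) = 126.0° ≈ 126°.

126°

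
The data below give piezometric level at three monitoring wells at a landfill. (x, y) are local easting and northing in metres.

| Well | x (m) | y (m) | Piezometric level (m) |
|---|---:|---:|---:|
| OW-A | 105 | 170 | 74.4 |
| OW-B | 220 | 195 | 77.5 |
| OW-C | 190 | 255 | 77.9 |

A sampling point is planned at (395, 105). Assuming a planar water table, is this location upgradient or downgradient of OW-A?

upgradient

Differences from OW-A: to OW-B (Δx, Δy, Δh) = (115, 25, +3.1); to OW-C = (85, 85, +3.5).
Solve a·Δx + b·Δy = Δh: det = 115·85 − 85·25 = 7650.
∂h/∂x = [(+3.1)·85 − (+3.5)·25] / 7650 = +0.02301
∂h/∂y = [115·(+3.5) − 85·(+3.1)] / 7650 = +0.01817
Head at (395, 105) = 74.4 + (+0.02301)·(290) + (+0.01817)·(-65) = 79.89 m.
That is higher than the 74.4 m at OW-A, so the point is upgradient.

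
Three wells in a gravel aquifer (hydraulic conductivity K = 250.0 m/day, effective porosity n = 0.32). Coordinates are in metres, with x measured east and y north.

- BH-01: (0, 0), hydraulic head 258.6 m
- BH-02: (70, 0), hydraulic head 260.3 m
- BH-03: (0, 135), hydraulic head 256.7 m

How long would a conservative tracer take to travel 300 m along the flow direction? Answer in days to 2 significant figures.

14 days

∂h/∂x = (260.3 − 258.6) / (70 − 0) = +0.02429
∂h/∂y = (256.7 − 258.6) / (135 − 0) = -0.01407
|∇h| = √(0.02429² + -0.01407²) = 0.02807
Seepage velocity v = K·i/n = 250.0 × 0.02807 / 0.32 = 21.93 m/day.
t = 300 / 21.93 = 13.68 days.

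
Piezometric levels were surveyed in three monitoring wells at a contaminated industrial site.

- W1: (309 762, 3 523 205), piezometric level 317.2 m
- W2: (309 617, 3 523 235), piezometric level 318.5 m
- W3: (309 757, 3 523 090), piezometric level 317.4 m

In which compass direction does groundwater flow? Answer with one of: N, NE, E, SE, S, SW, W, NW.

Three-point gradient (reference W1): Δ to W2 = (-145, 30, +1.3), Δ to W3 = (-5, -115, +0.2).
∂h/∂x = -0.009242, ∂h/∂y = -0.001337 (det = 16825).
Flow = −∇h = (+0.009242 east, +0.001337 north), which points east.

E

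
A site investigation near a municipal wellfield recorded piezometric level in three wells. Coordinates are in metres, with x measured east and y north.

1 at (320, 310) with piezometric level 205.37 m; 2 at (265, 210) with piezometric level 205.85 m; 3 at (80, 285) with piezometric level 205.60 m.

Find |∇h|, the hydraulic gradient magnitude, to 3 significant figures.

Differences from 1: to 2 (Δx, Δy, Δh) = (-55, -100, +0.48); to 3 = (-240, -25, +0.23).
Solve a·Δx + b·Δy = Δh: det = (-55)·(-25) − (-240)·(-100) = -22625.
∂h/∂x = [(+0.48)·(-25) − (+0.23)·(-100)] / -22625 = -0.0004862
∂h/∂y = [(-55)·(+0.23) − (-240)·(+0.48)] / -22625 = -0.004533
|∇h| = √(-0.0004862² + -0.004533²) = 0.004559

0.00456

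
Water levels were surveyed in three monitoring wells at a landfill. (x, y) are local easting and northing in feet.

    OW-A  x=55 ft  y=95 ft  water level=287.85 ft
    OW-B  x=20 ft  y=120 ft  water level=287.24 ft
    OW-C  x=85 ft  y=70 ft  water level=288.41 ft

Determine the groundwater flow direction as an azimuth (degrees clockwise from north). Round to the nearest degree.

316°

Three-point gradient (reference OW-A): Δ to OW-B = (-35, 25, -0.61), Δ to OW-C = (30, -25, +0.56).
∂h/∂x = +0.01000, ∂h/∂y = -0.01040 (det = 125).
Flow direction (−∇h) has components (-0.01000 E, +0.01040 N).
Azimuth = atan2(E, N) = atan2(-0.01000, +0.01040) = 316.1° ≈ 316°.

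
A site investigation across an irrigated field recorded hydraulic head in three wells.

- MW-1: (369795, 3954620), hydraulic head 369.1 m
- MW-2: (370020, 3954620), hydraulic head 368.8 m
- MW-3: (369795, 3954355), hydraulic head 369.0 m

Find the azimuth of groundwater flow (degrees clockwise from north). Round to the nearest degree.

106°

∂h/∂x = (368.8 − 369.1) / (370020 − 369795) = -0.001333
∂h/∂y = (369.0 − 369.1) / (3954355 − 3954620) = +0.0003774
Flow direction (−∇h) has components (+0.001333 E, -0.0003774 N).
Azimuth = atan2(E, N) = atan2(+0.001333, -0.0003774) = 105.8° ≈ 106°.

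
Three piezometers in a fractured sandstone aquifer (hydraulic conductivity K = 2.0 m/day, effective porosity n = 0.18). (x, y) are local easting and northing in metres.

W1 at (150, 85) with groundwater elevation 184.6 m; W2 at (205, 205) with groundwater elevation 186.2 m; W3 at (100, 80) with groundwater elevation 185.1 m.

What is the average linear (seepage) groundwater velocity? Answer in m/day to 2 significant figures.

Differences from W1: to W2 (Δx, Δy, Δh) = (55, 120, +1.6); to W3 = (-50, -5, +0.5).
Determinant of the coordinate differences = 55·(-5) − (-50)·120 = 5725.
∂h/∂x = [(+1.6)·(-5) − (+0.5)·120] / 5725 = -0.01188
∂h/∂y = [55·(+0.5) − (-50)·(+1.6)] / 5725 = +0.01878
|∇h| = √(-0.01188² + 0.01878²) = 0.02222
Seepage velocity v = K·i/n = 2.0 × 0.02222 / 0.18 = 0.2469 m/day.

0.25 m/day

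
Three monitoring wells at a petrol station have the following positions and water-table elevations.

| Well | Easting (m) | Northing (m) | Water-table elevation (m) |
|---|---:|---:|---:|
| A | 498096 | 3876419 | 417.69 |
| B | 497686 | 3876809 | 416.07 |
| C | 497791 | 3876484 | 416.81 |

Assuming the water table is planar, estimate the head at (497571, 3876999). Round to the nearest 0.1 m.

Taking A as reference: B−A = (-410, 390, -1.62); C−A = (-305, 65, -0.88).
Solve a·Δx + b·Δy = Δh: det = (-410)·65 − (-305)·390 = 92300.
∂h/∂x = [(-1.62)·65 − (-0.88)·390] / 92300 = +0.002577
∂h/∂y = [(-410)·(-0.88) − (-305)·(-1.62)] / 92300 = -0.001444
h(497571, 3876999) = 417.69 + (+0.002577)·(-525) + (-0.001444)·(580) = 417.69 -1.353 -0.838 = 415.499 m.

415.5 m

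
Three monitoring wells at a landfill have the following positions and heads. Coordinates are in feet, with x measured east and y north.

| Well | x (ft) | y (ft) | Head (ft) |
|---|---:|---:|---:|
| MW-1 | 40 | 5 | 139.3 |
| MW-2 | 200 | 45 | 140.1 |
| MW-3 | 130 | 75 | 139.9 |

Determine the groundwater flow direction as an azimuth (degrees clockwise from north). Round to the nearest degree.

233°

Differences from MW-1: to MW-2 (Δx, Δy, Δh) = (160, 40, +0.8); to MW-3 = (90, 70, +0.6).
Determinant of the coordinate differences = 160·70 − 90·40 = 7600.
∂h/∂x = [(+0.8)·70 − (+0.6)·40] / 7600 = +0.004211
∂h/∂y = [160·(+0.6) − 90·(+0.8)] / 7600 = +0.003158
Flow direction (−∇h) has components (-0.004211 E, -0.003158 N).
Azimuth = atan2(E, N) = atan2(-0.004211, -0.003158) = 233.1° ≈ 233°.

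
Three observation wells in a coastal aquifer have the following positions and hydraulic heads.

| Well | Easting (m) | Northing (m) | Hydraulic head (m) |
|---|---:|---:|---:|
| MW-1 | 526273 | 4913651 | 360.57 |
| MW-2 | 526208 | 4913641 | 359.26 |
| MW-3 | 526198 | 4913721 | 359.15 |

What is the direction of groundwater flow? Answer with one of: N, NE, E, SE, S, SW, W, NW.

W

With h = a·x + b·y + c and MW-1 as origin, the differences give:
  (-65)·a + (-10)·b = -1.31
  (-75)·a + 70·b = -1.42
Eliminate b (×70 and ×(-10), subtract): -5300·a = -105.900 → a = ∂h/∂x = +0.01998
Back-substitute: b = ∂h/∂y = +0.001123.
Flow = −∇h = (-0.01998 east, -0.001123 north), which points west.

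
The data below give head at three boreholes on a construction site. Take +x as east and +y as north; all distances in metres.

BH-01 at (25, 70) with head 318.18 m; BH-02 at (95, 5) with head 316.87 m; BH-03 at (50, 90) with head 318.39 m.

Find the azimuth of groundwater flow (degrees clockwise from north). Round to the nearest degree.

165°

Three-point gradient (reference BH-01): Δ to BH-02 = (70, -65, -1.31), Δ to BH-03 = (25, 20, +0.21).
∂h/∂x = -0.004149, ∂h/∂y = +0.01569 (det = 3025).
Flow direction (−∇h) has components (+0.004149 E, -0.01569 N).
Azimuth = atan2(E, N) = atan2(+0.004149, -0.01569) = 165.2° ≈ 165°.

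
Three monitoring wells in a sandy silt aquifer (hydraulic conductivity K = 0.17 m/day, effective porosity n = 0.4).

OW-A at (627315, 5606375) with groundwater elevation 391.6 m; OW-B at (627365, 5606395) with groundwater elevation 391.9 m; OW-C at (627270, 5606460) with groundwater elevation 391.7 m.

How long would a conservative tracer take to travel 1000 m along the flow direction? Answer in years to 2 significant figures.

1100 years

Three-point gradient (reference OW-A): Δ to OW-B = (50, 20, +0.3), Δ to OW-C = (-45, 85, +0.1).
∂h/∂x = +0.004563, ∂h/∂y = +0.003592 (det = 5150).
|∇h| = √(0.004563² + 0.003592²) = 0.005807
Seepage velocity v = K·i/n = 0.17 × 0.005807 / 0.4 = 0.002468 m/day.
t = 1000 / 0.002468 = 4.052e+05 days = 1.11e+03 years.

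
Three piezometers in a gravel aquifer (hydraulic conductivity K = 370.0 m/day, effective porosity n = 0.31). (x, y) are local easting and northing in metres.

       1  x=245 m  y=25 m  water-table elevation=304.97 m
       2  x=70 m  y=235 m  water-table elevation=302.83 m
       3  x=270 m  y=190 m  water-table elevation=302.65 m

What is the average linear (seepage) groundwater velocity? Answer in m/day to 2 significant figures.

Differences from 1: to 2 (Δx, Δy, Δh) = (-175, 210, -2.14); to 3 = (25, 165, -2.32).
Solve a·Δx + b·Δy = Δh: det = (-175)·165 − 25·210 = -34125.
∂h/∂x = [(-2.14)·165 − (-2.32)·210] / -34125 = -0.003930
∂h/∂y = [(-175)·(-2.32) − 25·(-2.14)] / -34125 = -0.01347
|∇h| = √(-0.003930² + -0.01347²) = 0.01403
Seepage velocity v = K·i/n = 370.0 × 0.01403 / 0.31 = 16.75 m/day.

17 m/day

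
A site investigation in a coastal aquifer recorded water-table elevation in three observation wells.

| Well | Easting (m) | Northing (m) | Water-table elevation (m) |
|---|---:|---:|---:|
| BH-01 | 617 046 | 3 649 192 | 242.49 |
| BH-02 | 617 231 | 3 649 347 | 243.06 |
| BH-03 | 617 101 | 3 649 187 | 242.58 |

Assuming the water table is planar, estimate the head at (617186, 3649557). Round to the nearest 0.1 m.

243.3 m

Differences from BH-01: to BH-02 (Δx, Δy, Δh) = (185, 155, +0.57); to BH-03 = (55, -5, +0.09).
Determinant of the coordinate differences = 185·(-5) − 55·155 = -9450.
∂h/∂x = [(+0.57)·(-5) − (+0.09)·155] / -9450 = +0.001778
∂h/∂y = [185·(+0.09) − 55·(+0.57)] / -9450 = +0.001556
h(617186, 3649557) = 242.49 + (+0.001778)·(140) + (+0.001556)·(365) = 242.49 +0.249 +0.568 = 243.307 m.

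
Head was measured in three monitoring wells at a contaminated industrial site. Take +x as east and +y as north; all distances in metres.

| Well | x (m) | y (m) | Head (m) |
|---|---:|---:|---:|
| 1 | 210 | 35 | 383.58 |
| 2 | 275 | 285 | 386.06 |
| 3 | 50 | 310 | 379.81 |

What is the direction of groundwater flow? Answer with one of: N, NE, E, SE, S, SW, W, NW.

Differences from 1: to 2 (Δx, Δy, Δh) = (65, 250, +2.48); to 3 = (-160, 275, -3.77).
Solve a·Δx + b·Δy = Δh: det = 65·275 − (-160)·250 = 57875.
∂h/∂x = [(+2.48)·275 − (-3.77)·250] / 57875 = +0.02807
∂h/∂y = [65·(-3.77) − (-160)·(+2.48)] / 57875 = +0.002622
Flow = −∇h = (-0.02807 east, -0.002622 north), which points west.

W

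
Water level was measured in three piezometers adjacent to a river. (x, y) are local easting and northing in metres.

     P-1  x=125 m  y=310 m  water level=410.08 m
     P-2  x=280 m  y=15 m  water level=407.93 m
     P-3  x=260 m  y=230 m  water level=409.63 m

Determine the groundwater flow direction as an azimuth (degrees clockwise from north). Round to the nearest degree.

With h = a·x + b·y + c and P-1 as origin, the differences give:
  155·a + (-295)·b = -2.15
  135·a + (-80)·b = -0.45
Eliminate b (×(-80) and ×(-295), subtract): 27425·a = 39.250 → a = ∂h/∂x = +0.001431
Back-substitute: b = ∂h/∂y = +0.008040.
Flow direction (−∇h) has components (-0.001431 E, -0.008040 N).
Azimuth = atan2(E, N) = atan2(-0.001431, -0.008040) = 190.1° ≈ 190°.

190°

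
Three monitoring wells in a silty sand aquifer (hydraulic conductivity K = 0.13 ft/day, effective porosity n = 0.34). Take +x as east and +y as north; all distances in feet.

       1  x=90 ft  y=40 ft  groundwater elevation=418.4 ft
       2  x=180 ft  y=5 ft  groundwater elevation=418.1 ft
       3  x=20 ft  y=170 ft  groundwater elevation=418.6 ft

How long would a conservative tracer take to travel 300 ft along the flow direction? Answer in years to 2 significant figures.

With h = a·x + b·y + c and 1 as origin, the differences give:
  90·a + (-35)·b = -0.3
  (-70)·a + 130·b = +0.2
Eliminate b (×130 and ×(-35), subtract): 9250·a = -32.00 → a = ∂h/∂x = -0.003459
Back-substitute: b = ∂h/∂y = -0.0003243.
|∇h| = √(-0.003459² + -0.0003243²) = 0.003474
Seepage velocity v = K·i/n = 0.13 × 0.003474 / 0.34 = 0.001328 ft/day.
t = 300 / 0.001328 = 2.259e+05 days = 618 years.

620 years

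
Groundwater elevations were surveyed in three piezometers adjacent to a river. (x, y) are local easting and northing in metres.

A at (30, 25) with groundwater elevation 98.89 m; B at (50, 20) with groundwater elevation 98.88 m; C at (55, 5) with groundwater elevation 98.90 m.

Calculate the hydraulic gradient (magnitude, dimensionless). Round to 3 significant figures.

Three-point gradient (reference A): Δ to B = (20, -5, -0.01), Δ to C = (25, -20, +0.01).
∂h/∂x = -0.0009091, ∂h/∂y = -0.001636 (det = -275).
|∇h| = √(-0.0009091² + -0.001636²) = 0.001872

0.00187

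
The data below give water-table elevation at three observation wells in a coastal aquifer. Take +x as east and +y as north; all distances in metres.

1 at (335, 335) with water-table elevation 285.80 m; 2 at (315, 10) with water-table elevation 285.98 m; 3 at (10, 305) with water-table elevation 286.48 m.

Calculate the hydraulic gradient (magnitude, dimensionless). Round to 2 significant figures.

0.0021

Taking 1 as reference: 2−1 = (-20, -325, +0.18); 3−1 = (-325, -30, +0.68).
Determinant of the coordinate differences = (-20)·(-30) − (-325)·(-325) = -105025.
∂h/∂x = [(+0.18)·(-30) − (+0.68)·(-325)] / -105025 = -0.002053
∂h/∂y = [(-20)·(+0.68) − (-325)·(+0.18)] / -105025 = -0.0004275
|∇h| = √(-0.002053² + -0.0004275²) = 0.002097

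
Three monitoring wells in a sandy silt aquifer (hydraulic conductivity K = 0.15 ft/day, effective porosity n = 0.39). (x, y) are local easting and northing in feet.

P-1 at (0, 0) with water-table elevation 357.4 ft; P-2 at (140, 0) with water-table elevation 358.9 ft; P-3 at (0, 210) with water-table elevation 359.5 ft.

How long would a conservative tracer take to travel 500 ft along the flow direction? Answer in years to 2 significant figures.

240 years

∂h/∂x = (358.9 − 357.4) / (140 − 0) = +0.01071
∂h/∂y = (359.5 − 357.4) / (210 − 0) = +0.01000
|∇h| = √(0.01071² + 0.01000²) = 0.01465
Seepage velocity v = K·i/n = 0.15 × 0.01465 / 0.39 = 0.005635 ft/day.
t = 500 / 0.005635 = 8.873e+04 days = 243 years.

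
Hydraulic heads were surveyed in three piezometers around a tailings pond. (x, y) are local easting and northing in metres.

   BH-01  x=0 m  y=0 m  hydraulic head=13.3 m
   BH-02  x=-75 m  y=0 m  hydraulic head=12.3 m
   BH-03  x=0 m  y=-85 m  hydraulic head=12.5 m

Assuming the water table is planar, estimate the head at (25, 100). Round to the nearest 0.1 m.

∂h/∂x = (12.3 − 13.3) / (-75 − 0) = +0.01333
∂h/∂y = (12.5 − 13.3) / (-85 − 0) = +0.009412
h(25, 100) = 13.3 + (+0.01333)·(25) + (+0.009412)·(100) = 13.3 +0.333 +0.941 = 14.575 m.

14.6 m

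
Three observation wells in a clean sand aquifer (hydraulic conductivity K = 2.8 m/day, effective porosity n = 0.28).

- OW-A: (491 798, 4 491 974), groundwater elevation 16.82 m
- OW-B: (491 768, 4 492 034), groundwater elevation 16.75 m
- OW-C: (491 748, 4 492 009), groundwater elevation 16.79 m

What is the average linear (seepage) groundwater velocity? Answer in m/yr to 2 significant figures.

Taking OW-A as reference: OW-B−OW-A = (-30, 60, -0.07); OW-C−OW-A = (-50, 35, -0.03).
Determinant of the coordinate differences = (-30)·35 − (-50)·60 = 1950.
∂h/∂x = [(-0.07)·35 − (-0.03)·60] / 1950 = -0.0003333
∂h/∂y = [(-30)·(-0.03) − (-50)·(-0.07)] / 1950 = -0.001333
|∇h| = √(-0.0003333² + -0.001333²) = 0.001374
Seepage velocity v = K·i/n = 2.8 × 0.001374 / 0.28 = 0.01374 m/day = 5.019 m/yr.

5.0 m/yr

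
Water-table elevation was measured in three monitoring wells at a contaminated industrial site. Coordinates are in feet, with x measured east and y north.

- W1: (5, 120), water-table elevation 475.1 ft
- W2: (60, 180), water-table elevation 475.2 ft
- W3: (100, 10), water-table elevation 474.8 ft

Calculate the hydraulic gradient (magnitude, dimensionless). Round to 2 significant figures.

0.0023

Differences from W1: to W2 (Δx, Δy, Δh) = (55, 60, +0.1); to W3 = (95, -110, -0.3).
Solve a·Δx + b·Δy = Δh: det = 55·(-110) − 95·60 = -11750.
∂h/∂x = [(+0.1)·(-110) − (-0.3)·60] / -11750 = -0.0005957
∂h/∂y = [55·(-0.3) − 95·(+0.1)] / -11750 = +0.002213
|∇h| = √(-0.0005957² + 0.002213²) = 0.002292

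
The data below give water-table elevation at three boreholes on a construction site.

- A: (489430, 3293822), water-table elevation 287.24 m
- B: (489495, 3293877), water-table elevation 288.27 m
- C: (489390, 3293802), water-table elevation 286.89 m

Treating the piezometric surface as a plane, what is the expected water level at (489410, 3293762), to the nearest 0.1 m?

Taking A as reference: B−A = (65, 55, +1.03); C−A = (-40, -20, -0.35).
Solve a·Δx + b·Δy = Δh: det = 65·(-20) − (-40)·55 = 900.
∂h/∂x = [(+1.03)·(-20) − (-0.35)·55] / 900 = -0.001500
∂h/∂y = [65·(-0.35) − (-40)·(+1.03)] / 900 = +0.02050
h(489410, 3293762) = 287.24 + (-0.001500)·(-20) + (+0.02050)·(-60) = 287.24 +0.030 -1.230 = 286.040 m.

286.0 m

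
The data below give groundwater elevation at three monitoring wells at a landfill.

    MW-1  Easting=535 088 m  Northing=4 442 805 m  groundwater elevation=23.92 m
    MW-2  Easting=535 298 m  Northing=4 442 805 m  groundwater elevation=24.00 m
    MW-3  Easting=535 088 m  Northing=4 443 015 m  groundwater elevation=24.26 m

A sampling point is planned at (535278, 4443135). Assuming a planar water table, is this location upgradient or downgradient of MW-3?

upgradient

∂h/∂x = (24.00 − 23.92) / (535298 − 535088) = +0.0003810
∂h/∂y = (24.26 − 23.92) / (4443015 − 4442805) = +0.001619
Head at (535278, 4443135) = 23.92 + (+0.0003810)·(190) + (+0.001619)·(330) = 24.53 m.
That is higher than the 24.26 m at MW-3, so the point is upgradient.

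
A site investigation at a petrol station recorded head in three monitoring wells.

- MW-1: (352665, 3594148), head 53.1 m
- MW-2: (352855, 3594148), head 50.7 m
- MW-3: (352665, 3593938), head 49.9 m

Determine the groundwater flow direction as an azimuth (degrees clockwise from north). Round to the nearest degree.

∂h/∂x = (50.7 − 53.1) / (352855 − 352665) = -0.01263
∂h/∂y = (49.9 − 53.1) / (3593938 − 3594148) = +0.01524
Flow direction (−∇h) has components (+0.01263 E, -0.01524 N).
Azimuth = atan2(E, N) = atan2(+0.01263, -0.01524) = 140.3° ≈ 140°.

140°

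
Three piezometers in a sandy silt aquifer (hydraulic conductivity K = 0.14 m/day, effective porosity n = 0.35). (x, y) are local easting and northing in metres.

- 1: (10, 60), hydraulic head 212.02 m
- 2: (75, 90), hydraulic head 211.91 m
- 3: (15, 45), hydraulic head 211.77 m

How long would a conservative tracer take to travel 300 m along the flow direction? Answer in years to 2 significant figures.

Differences from 1: to 2 (Δx, Δy, Δh) = (65, 30, -0.11); to 3 = (5, -15, -0.25).
Solve a·Δx + b·Δy = Δh: det = 65·(-15) − 5·30 = -1125.
∂h/∂x = [(-0.11)·(-15) − (-0.25)·30] / -1125 = -0.008133
∂h/∂y = [65·(-0.25) − 5·(-0.11)] / -1125 = +0.01396
|∇h| = √(-0.008133² + 0.01396²) = 0.01616
Seepage velocity v = K·i/n = 0.14 × 0.01616 / 0.35 = 0.006464 m/day.
t = 300 / 0.006464 = 4.641e+04 days = 127 years.

130 years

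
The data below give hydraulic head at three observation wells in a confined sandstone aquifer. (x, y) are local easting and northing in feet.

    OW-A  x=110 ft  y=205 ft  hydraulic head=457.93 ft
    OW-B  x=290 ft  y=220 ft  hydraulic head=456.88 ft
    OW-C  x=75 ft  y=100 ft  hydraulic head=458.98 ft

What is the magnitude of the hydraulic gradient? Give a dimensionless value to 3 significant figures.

Taking OW-A as reference: OW-B−OW-A = (180, 15, -1.05); OW-C−OW-A = (-35, -105, +1.05).
Solve a·Δx + b·Δy = Δh: det = 180·(-105) − (-35)·15 = -18375.
∂h/∂x = [(-1.05)·(-105) − (+1.05)·15] / -18375 = -0.005143
∂h/∂y = [180·(+1.05) − (-35)·(-1.05)] / -18375 = -0.008286
|∇h| = √(-0.005143² + -0.008286²) = 0.009752

0.00975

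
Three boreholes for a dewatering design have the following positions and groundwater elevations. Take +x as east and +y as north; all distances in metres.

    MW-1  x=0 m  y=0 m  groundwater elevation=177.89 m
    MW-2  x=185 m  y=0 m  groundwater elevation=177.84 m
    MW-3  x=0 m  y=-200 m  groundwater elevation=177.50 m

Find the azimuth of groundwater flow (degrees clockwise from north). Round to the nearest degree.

∂h/∂x = (177.84 − 177.89) / (185 − 0) = -0.0002703
∂h/∂y = (177.50 − 177.89) / (-200 − 0) = +0.001950
Flow direction (−∇h) has components (+0.0002703 E, -0.001950 N).
Azimuth = atan2(E, N) = atan2(+0.0002703, -0.001950) = 172.1° ≈ 172°.

172°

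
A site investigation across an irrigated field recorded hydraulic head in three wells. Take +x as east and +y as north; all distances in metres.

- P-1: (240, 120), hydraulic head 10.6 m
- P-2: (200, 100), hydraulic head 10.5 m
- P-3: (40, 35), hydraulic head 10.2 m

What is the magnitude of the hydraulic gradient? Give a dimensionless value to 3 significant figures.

Taking P-1 as reference: P-2−P-1 = (-40, -20, -0.1); P-3−P-1 = (-200, -85, -0.4).
Solve a·Δx + b·Δy = Δh: det = (-40)·(-85) − (-200)·(-20) = -600.
∂h/∂x = [(-0.1)·(-85) − (-0.4)·(-20)] / -600 = -0.0008333
∂h/∂y = [(-40)·(-0.4) − (-200)·(-0.1)] / -600 = +0.006667
|∇h| = √(-0.0008333² + 0.006667²) = 0.006719

0.00672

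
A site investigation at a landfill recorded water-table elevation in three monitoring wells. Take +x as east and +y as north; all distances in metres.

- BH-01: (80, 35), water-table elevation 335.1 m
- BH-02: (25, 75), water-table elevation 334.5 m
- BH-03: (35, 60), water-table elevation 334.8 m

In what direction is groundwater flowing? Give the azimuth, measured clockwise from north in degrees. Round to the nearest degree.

016°

With h = a·x + b·y + c and BH-01 as origin, the differences give:
  (-55)·a + 40·b = -0.6
  (-45)·a + 25·b = -0.3
Eliminate b (×25 and ×40, subtract): 425·a = -3.00 → a = ∂h/∂x = -0.007059
Back-substitute: b = ∂h/∂y = -0.02471.
Flow direction (−∇h) has components (+0.007059 E, +0.02471 N).
Azimuth = atan2(E, N) = atan2(+0.007059, +0.02471) = 15.9° ≈ 016°.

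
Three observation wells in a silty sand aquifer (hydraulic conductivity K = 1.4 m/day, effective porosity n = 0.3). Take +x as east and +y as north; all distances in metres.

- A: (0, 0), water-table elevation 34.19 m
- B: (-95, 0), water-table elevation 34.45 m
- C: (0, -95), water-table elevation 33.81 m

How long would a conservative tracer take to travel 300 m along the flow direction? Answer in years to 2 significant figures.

36 years

∂h/∂x = (34.45 − 34.19) / (-95 − 0) = -0.002737
∂h/∂y = (33.81 − 34.19) / (-95 − 0) = +0.004000
|∇h| = √(-0.002737² + 0.004000²) = 0.004847
Seepage velocity v = K·i/n = 1.4 × 0.004847 / 0.3 = 0.02262 m/day.
t = 300 / 0.02262 = 1.326e+04 days = 36.3 years.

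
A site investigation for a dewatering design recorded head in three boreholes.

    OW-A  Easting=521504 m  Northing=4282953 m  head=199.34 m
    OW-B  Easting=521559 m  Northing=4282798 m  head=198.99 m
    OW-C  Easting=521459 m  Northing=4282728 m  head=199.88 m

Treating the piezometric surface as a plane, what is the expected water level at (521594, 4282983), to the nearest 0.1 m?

Three-point gradient (reference OW-A): Δ to OW-B = (55, -155, -0.35), Δ to OW-C = (-45, -225, +0.54).
∂h/∂x = -0.008395, ∂h/∂y = -0.0007209 (det = -19350).
h(521594, 4282983) = 199.34 + (-0.008395)·(90) + (-0.0007209)·(30) = 199.34 -0.756 -0.022 = 198.563 m.

198.6 m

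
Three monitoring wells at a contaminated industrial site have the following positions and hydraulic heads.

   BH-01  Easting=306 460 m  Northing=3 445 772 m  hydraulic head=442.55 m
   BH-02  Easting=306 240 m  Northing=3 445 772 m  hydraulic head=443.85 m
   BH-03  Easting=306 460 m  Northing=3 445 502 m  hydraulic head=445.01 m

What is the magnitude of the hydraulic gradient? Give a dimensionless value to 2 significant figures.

0.011

∂h/∂x = (443.85 − 442.55) / (306240 − 306460) = -0.005909
∂h/∂y = (445.01 − 442.55) / (3445502 − 3445772) = -0.009111
|∇h| = √(-0.005909² + -0.009111²) = 0.01086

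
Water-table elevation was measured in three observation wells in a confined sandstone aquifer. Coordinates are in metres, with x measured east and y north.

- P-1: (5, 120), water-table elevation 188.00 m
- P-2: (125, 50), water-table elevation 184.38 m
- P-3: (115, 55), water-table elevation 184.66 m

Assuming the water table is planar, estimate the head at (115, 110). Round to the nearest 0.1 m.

186.1 m

With h = a·x + b·y + c and P-1 as origin, the differences give:
  120·a + (-70)·b = -3.62
  110·a + (-65)·b = -3.34
Eliminate b (×(-65) and ×(-70), subtract): -100·a = 1.500 → a = ∂h/∂x = -0.01500
Back-substitute: b = ∂h/∂y = +0.02600.
h(115, 110) = 188.00 + (-0.01500)·(110) + (+0.02600)·(-10) = 188.00 -1.650 -0.260 = 186.090 m.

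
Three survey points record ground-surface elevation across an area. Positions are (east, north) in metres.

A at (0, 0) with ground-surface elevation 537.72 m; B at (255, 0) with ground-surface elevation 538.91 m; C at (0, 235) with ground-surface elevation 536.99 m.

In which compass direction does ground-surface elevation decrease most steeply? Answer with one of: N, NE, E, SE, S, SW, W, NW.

NW

∂z/∂x = (538.91 − 537.72) / (255 − 0) = +0.004667
∂z/∂y = (536.99 − 537.72) / (235 − 0) = -0.003106
Steepest decrease is along −∇f = (-0.004667 E, +0.003106 N) → northwest.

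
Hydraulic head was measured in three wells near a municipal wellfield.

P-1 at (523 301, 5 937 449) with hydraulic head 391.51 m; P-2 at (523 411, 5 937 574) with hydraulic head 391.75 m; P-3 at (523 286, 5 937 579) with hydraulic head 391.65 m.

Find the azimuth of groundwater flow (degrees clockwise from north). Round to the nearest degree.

216°

Taking P-1 as reference: P-2−P-1 = (110, 125, +0.24); P-3−P-1 = (-15, 130, +0.14).
Determinant of the coordinate differences = 110·130 − (-15)·125 = 16175.
∂h/∂x = [(+0.24)·130 − (+0.14)·125] / 16175 = +0.0008470
∂h/∂y = [110·(+0.14) − (-15)·(+0.24)] / 16175 = +0.001175
Flow direction (−∇h) has components (-0.0008470 E, -0.001175 N).
Azimuth = atan2(E, N) = atan2(-0.0008470, -0.001175) = 215.8° ≈ 216°.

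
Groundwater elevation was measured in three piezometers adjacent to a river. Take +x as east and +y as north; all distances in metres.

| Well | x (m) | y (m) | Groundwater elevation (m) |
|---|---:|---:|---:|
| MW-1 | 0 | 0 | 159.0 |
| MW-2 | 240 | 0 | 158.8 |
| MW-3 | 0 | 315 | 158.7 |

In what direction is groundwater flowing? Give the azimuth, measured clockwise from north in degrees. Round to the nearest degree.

041°

∂h/∂x = (158.8 − 159.0) / (240 − 0) = -0.0008333
∂h/∂y = (158.7 − 159.0) / (315 − 0) = -0.0009524
Flow direction (−∇h) has components (+0.0008333 E, +0.0009524 N).
Azimuth = atan2(E, N) = atan2(+0.0008333, +0.0009524) = 41.2° ≈ 041°.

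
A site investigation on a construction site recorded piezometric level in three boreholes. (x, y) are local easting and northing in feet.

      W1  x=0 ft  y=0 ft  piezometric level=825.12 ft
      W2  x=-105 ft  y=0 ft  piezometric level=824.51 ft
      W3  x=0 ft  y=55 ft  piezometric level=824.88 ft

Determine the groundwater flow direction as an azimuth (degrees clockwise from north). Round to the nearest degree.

∂h/∂x = (824.51 − 825.12) / (-105 − 0) = +0.005810
∂h/∂y = (824.88 − 825.12) / (55 − 0) = -0.004364
Flow direction (−∇h) has components (-0.005810 E, +0.004364 N).
Azimuth = atan2(E, N) = atan2(-0.005810, +0.004364) = 306.9° ≈ 307°.

307°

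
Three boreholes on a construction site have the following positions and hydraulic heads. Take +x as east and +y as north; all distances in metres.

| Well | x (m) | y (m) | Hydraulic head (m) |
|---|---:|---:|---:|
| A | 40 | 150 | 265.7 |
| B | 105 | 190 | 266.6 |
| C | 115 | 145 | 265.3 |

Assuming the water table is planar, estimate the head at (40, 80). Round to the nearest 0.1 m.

263.7 m

Three-point gradient (reference A): Δ to B = (65, 40, +0.9), Δ to C = (75, -5, -0.4).
∂h/∂x = -0.003459, ∂h/∂y = +0.02812 (det = -3325).
h(40, 80) = 265.7 + (-0.003459)·(0) + (+0.02812)·(-70) = 265.7 -0.000 -1.968 = 263.732 m.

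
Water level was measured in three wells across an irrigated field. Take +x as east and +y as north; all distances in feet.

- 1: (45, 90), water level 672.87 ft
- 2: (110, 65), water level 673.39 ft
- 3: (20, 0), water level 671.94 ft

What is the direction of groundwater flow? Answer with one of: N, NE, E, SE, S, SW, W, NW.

With h = a·x + b·y + c and 1 as origin, the differences give:
  65·a + (-25)·b = +0.52
  (-25)·a + (-90)·b = -0.93
Eliminate b (×(-90) and ×(-25), subtract): -6475·a = -70.050 → a = ∂h/∂x = +0.01082
Back-substitute: b = ∂h/∂y = +0.007328.
Flow = −∇h = (-0.01082 east, -0.007328 north), which points southwest.

SW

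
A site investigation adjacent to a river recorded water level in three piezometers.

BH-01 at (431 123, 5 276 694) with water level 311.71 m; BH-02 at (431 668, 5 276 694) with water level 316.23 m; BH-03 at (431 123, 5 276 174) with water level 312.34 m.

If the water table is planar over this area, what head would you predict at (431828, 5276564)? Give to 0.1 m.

∂h/∂x = (316.23 − 311.71) / (431668 − 431123) = +0.008294
∂h/∂y = (312.34 − 311.71) / (5276174 − 5276694) = -0.001212
h(431828, 5276564) = 311.71 + (+0.008294)·(705) + (-0.001212)·(-130) = 311.71 +5.847 +0.157 = 317.714 m.

317.7 m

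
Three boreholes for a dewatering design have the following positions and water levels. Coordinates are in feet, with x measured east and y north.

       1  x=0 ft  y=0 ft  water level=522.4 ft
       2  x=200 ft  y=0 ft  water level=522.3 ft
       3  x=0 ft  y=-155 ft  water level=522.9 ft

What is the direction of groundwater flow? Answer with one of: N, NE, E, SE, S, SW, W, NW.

∂h/∂x = (522.3 − 522.4) / (200 − 0) = -0.0005000
∂h/∂y = (522.9 − 522.4) / (-155 − 0) = -0.003226
Flow = −∇h = (+0.0005000 east, +0.003226 north), which points north.

N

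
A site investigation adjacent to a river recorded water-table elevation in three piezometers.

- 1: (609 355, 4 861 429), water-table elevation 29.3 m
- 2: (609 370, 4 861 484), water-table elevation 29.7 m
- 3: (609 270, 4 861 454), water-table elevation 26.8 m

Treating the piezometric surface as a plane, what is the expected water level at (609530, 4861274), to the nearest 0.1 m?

With h = a·x + b·y + c and 1 as origin, the differences give:
  15·a + 55·b = +0.4
  (-85)·a + 25·b = -2.5
Eliminate b (×25 and ×55, subtract): 5050·a = 147.50 → a = ∂h/∂x = +0.02921
Back-substitute: b = ∂h/∂y = -0.0006931.
h(609530, 4861274) = 29.3 + (+0.02921)·(175) + (-0.0006931)·(-155) = 29.3 +5.111 +0.107 = 34.519 m.

34.5 m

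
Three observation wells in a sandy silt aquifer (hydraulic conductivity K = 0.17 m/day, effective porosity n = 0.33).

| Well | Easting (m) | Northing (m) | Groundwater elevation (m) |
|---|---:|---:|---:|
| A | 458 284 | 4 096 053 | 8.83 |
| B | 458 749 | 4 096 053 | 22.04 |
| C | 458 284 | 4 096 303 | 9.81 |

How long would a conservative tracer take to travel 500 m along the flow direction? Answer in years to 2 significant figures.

∂h/∂x = (22.04 − 8.83) / (458749 − 458284) = +0.02841
∂h/∂y = (9.81 − 8.83) / (4096303 − 4096053) = +0.003920
|∇h| = √(0.02841² + 0.003920²) = 0.02868
Seepage velocity v = K·i/n = 0.17 × 0.02868 / 0.33 = 0.01477 m/day.
t = 500 / 0.01477 = 3.385e+04 days = 92.7 years.

93 years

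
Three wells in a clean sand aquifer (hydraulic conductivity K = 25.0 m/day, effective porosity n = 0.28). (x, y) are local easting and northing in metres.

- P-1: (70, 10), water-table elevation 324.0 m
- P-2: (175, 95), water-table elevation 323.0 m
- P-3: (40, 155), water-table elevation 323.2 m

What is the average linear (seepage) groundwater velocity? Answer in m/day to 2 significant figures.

Differences from P-1: to P-2 (Δx, Δy, Δh) = (105, 85, -1.0); to P-3 = (-30, 145, -0.8).
Solve a·Δx + b·Δy = Δh: det = 105·145 − (-30)·85 = 17775.
∂h/∂x = [(-1.0)·145 − (-0.8)·85] / 17775 = -0.004332
∂h/∂y = [105·(-0.8) − (-30)·(-1.0)] / 17775 = -0.006414
|∇h| = √(-0.004332² + -0.006414²) = 0.00774
Seepage velocity v = K·i/n = 25.0 × 0.00774 / 0.28 = 0.6911 m/day.

0.69 m/day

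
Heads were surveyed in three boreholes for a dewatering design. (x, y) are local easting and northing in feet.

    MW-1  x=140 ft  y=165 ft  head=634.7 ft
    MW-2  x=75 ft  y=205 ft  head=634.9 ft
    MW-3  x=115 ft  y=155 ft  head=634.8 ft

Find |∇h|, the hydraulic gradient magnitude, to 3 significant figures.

0.00375

With h = a·x + b·y + c and MW-1 as origin, the differences give:
  (-65)·a + 40·b = +0.2
  (-25)·a + (-10)·b = +0.1
Eliminate b (×(-10) and ×40, subtract): 1650·a = -6.00 → a = ∂h/∂x = -0.003636
Back-substitute: b = ∂h/∂y = -0.0009091.
|∇h| = √(-0.003636² + -0.0009091²) = 0.003748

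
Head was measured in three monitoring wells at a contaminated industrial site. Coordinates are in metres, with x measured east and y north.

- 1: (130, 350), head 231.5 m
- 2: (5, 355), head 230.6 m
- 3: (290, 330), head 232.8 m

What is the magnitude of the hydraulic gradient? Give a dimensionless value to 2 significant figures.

Differences from 1: to 2 (Δx, Δy, Δh) = (-125, 5, -0.9); to 3 = (160, -20, +1.3).
Solve a·Δx + b·Δy = Δh: det = (-125)·(-20) − 160·5 = 1700.
∂h/∂x = [(-0.9)·(-20) − (+1.3)·5] / 1700 = +0.006765
∂h/∂y = [(-125)·(+1.3) − 160·(-0.9)] / 1700 = -0.01088
|∇h| = √(0.006765² + -0.01088²) = 0.01281

0.013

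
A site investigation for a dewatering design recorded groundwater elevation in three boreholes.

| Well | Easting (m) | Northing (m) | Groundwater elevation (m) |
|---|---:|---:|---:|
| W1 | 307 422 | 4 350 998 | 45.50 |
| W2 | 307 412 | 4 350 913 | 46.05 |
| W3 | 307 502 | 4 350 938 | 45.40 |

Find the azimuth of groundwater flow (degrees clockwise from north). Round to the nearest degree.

044°

With h = a·x + b·y + c and W1 as origin, the differences give:
  (-10)·a + (-85)·b = +0.55
  80·a + (-60)·b = -0.10
Eliminate b (×(-60) and ×(-85), subtract): 7400·a = -41.500 → a = ∂h/∂x = -0.005608
Back-substitute: b = ∂h/∂y = -0.005811.
Flow direction (−∇h) has components (+0.005608 E, +0.005811 N).
Azimuth = atan2(E, N) = atan2(+0.005608, +0.005811) = 44.0° ≈ 044°.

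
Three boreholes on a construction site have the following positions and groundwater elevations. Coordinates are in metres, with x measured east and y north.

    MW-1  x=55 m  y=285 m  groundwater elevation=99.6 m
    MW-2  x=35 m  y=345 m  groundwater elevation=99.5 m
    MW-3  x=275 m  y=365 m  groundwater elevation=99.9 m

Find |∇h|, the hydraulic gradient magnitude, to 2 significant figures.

0.0021

Taking MW-1 as reference: MW-2−MW-1 = (-20, 60, -0.1); MW-3−MW-1 = (220, 80, +0.3).
Determinant of the coordinate differences = (-20)·80 − 220·60 = -14800.
∂h/∂x = [(-0.1)·80 − (+0.3)·60] / -14800 = +0.001757
∂h/∂y = [(-20)·(+0.3) − 220·(-0.1)] / -14800 = -0.001081
|∇h| = √(0.001757² + -0.001081²) = 0.002063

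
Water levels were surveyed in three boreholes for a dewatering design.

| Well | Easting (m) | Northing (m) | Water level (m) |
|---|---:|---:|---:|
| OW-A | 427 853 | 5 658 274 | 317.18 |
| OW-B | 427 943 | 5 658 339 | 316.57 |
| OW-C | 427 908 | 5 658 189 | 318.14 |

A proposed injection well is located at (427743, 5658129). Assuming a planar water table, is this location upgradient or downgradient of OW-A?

Differences from OW-A: to OW-B (Δx, Δy, Δh) = (90, 65, -0.61); to OW-C = (55, -85, +0.96).
Solve a·Δx + b·Δy = Δh: det = 90·(-85) − 55·65 = -11225.
∂h/∂x = [(-0.61)·(-85) − (+0.96)·65] / -11225 = +0.0009399
∂h/∂y = [90·(+0.96) − 55·(-0.61)] / -11225 = -0.01069
Head at (427743, 5658129) = 317.18 + (+0.0009399)·(-110) + (-0.01069)·(-145) = 318.63 m.
That is higher than the 317.18 m at OW-A, so the point is upgradient.

upgradient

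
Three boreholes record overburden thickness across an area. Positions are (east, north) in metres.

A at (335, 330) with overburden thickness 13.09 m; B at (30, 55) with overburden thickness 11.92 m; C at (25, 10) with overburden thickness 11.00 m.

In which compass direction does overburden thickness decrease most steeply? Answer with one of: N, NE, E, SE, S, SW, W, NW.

Three-point gradient (reference A): Δ to B = (-305, -275, -1.17), Δ to C = (-310, -320, -2.09).
∂d/∂x = -0.01622, ∂d/∂y = +0.02225 (det = 12350).
Steepest decrease is along −∇f = (+0.01622 E, -0.02225 N) → southeast.

SE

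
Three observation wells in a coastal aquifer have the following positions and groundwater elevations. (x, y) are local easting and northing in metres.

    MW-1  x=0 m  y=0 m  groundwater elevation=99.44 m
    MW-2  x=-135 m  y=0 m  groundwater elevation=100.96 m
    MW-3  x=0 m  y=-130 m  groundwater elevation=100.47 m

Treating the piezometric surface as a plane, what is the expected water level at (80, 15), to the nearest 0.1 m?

98.4 m

∂h/∂x = (100.96 − 99.44) / (-135 − 0) = -0.01126
∂h/∂y = (100.47 − 99.44) / (-130 − 0) = -0.007923
h(80, 15) = 99.44 + (-0.01126)·(80) + (-0.007923)·(15) = 99.44 -0.901 -0.119 = 98.420 m.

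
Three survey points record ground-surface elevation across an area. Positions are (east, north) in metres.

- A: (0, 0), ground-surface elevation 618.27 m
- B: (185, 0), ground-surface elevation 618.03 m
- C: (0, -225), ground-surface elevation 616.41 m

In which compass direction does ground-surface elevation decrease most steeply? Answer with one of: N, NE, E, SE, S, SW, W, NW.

∂z/∂x = (618.03 − 618.27) / (185 − 0) = -0.001297
∂z/∂y = (616.41 − 618.27) / (-225 − 0) = +0.008267
Steepest decrease is along −∇f = (+0.001297 E, -0.008267 N) → south.

S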